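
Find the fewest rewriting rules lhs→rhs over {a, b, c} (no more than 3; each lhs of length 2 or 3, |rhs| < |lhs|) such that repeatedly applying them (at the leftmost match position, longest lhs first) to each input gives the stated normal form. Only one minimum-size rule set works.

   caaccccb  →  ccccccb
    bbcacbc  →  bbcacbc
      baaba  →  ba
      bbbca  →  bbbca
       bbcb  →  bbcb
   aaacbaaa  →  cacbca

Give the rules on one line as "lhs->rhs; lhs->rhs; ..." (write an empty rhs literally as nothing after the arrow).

  | caaccccb => ccccccb
  | bbcacbc
  | baaba => ba
  | bbbca

aa->c; aab->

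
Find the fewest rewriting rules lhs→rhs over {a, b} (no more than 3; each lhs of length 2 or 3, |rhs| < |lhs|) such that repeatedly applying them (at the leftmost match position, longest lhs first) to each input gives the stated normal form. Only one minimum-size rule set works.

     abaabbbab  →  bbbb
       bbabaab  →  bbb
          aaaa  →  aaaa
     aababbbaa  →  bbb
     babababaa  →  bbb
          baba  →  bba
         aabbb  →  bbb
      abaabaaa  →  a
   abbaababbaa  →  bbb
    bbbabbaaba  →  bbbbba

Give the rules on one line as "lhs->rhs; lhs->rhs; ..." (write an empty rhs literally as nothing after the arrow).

ab->b; baa->

  | abaabbbab => baabbbab => bbbab => bbbb
  | bbabaab => bbbaab => bbb
  | aaaa
  | aababbbaa => ababbbaa => babbbaa => bbbbaa => bbb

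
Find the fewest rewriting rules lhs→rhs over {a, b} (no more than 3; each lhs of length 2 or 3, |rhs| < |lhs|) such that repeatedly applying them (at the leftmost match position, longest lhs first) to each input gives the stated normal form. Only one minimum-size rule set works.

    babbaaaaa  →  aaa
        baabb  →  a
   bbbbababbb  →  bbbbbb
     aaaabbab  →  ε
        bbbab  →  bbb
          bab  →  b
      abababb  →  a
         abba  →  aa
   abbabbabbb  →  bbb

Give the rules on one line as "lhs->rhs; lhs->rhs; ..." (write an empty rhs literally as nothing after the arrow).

aab->ba; ab->a; ba->

  | babbaaaaa => bbaaaaa => baaaa => aaa
  | baabb => abb => ab => a
  | bbbbababbb => bbbbabbb => bbbbbb
  | aaaabbab => aababab => baabab => abab => aab => ba => ε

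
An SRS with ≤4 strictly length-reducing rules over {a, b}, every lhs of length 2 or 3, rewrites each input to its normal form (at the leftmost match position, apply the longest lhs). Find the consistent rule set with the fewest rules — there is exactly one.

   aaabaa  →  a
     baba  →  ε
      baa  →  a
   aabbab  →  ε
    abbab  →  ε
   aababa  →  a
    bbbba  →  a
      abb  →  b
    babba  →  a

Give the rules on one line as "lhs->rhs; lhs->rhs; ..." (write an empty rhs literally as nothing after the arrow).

  | aaabaa => aabaa => abaa => a
  | baba => aba => ε
  | baa => aa => a
  | aabbab => abbab => bab => ab => ε

aa->a; ab->; aba->; ba->a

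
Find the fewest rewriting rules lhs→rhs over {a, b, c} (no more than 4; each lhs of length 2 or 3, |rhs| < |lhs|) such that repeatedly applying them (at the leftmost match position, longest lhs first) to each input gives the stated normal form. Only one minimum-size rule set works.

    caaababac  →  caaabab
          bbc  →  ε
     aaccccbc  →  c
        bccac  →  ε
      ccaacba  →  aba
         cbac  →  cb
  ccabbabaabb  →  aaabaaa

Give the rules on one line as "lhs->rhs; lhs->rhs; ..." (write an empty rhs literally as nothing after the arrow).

  | caaababac => caaabab
  | bbc => ac => ε
  | aaccccbc => acccbc => ccbc => bc => c
  | bccac => ccac => ac => ε

ac->; bb->a; bc->c; cc->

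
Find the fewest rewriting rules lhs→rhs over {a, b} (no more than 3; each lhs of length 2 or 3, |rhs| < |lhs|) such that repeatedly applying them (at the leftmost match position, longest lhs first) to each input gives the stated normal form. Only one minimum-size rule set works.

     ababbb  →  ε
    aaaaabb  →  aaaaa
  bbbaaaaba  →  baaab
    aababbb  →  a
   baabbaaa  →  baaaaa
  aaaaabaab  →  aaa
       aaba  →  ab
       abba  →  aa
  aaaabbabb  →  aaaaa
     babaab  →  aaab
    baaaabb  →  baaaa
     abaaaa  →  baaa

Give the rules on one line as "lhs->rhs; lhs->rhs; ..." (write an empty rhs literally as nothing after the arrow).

  | ababbb => bbbb => bb => ε
  | aaaaabb => aaaaa
  | bbbaaaaba => baaaaba => baaab
  | aababbb => abbbb => abb => a

aba->b; bab->a; bb->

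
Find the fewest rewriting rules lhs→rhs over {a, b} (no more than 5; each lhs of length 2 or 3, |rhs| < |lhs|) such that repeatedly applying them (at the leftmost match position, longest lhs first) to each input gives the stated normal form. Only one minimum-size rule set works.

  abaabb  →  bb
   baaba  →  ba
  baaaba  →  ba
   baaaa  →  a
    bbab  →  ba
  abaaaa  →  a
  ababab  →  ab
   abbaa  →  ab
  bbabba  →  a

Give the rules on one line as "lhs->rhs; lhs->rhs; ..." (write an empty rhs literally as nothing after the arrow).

aa->a; aba->ba; baa->; bab->a

  | abaabb => baabb => bb
  | baaba => ba
  | baaaba => aba => ba
  | baaaa => aa => a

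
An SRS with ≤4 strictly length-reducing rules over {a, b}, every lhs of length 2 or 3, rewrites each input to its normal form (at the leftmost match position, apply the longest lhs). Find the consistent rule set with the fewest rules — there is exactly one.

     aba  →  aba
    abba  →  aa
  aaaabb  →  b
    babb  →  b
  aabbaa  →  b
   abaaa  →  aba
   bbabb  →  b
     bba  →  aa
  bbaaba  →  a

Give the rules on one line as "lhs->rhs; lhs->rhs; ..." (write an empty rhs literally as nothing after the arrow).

  | aba
  | abba => aaa => aa
  | aaaabb => aaabb => aabb => b
  | babb => baa => b

aaa->aa; aab->; baa->b; bb->a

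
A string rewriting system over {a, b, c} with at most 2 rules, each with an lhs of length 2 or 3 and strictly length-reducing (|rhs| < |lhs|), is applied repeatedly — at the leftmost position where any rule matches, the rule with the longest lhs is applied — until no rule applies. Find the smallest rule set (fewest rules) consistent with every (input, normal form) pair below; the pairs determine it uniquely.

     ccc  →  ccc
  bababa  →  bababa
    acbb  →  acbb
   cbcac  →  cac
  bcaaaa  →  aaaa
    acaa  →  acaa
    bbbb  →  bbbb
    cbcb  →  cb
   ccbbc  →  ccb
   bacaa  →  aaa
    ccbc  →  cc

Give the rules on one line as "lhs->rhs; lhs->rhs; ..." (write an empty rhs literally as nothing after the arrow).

bac->a; bc->

  | ccc
  | bababa
  | acbb
  | cbcac => cac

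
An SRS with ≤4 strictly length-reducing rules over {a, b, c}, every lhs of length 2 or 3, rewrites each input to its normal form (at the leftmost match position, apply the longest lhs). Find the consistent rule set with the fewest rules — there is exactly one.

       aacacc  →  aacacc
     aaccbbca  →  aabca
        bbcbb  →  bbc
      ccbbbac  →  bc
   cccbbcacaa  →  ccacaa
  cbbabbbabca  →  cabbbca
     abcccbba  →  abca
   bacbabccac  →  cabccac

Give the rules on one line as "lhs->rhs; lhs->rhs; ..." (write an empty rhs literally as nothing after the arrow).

  | aacacc
  | aaccbbca => aabca
  | bbcbb => bbcb => bbc
  | ccbbbac => bbac => bc

ba->; cb->c; ccb->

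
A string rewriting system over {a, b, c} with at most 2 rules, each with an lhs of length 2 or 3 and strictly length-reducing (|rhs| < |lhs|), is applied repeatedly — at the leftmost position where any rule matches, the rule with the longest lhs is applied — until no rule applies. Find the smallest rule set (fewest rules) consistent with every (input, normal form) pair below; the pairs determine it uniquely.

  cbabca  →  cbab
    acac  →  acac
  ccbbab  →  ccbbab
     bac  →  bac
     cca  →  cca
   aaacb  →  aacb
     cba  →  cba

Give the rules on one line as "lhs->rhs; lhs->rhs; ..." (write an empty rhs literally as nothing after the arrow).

  | cbabca => cbab
  | acac
  | ccbbab
  | bac

aaa->aa; bca->b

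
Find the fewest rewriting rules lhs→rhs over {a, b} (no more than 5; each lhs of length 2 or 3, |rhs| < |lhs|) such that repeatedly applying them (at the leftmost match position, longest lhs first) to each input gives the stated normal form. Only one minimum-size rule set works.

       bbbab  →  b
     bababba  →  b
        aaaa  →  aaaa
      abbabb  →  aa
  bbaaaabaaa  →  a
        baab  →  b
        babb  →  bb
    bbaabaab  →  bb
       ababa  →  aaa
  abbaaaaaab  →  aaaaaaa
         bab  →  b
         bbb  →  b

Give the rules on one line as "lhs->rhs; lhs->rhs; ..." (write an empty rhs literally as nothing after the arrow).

  | bbbab => bab => b
  | bababba => babba => bba => b
  | aaaa
  | abbabb => ababb => aabb => aab => aa

ab->a; ba->; baa->; bbb->b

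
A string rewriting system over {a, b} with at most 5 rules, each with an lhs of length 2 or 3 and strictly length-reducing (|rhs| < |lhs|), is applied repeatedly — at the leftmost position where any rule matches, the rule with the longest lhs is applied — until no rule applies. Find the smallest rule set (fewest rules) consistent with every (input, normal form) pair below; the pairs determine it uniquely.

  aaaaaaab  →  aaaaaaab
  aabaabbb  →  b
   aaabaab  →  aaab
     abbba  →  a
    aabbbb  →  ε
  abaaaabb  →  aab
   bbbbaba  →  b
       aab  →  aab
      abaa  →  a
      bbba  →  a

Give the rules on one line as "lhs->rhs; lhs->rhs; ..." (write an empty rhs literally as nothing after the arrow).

  | aaaaaaab
  | aabaabbb => aabbb => abb => b
  | aaabaab => aaab
  | abbba => bba => a

aba->; abb->b; bb->; bbb->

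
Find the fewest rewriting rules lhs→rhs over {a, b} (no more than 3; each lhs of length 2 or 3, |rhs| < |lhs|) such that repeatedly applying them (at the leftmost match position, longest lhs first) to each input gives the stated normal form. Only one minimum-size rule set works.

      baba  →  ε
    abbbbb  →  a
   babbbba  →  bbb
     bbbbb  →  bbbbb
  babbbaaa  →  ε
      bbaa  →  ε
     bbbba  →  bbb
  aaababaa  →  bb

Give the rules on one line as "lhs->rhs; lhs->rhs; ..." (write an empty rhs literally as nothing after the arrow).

  | baba => ba => ε
  | abbbbb => abbbb => abbb => abb => ab => a
  | babbbba => bbbba => bbb
  | bbbbb

ab->a; aba->bb; ba->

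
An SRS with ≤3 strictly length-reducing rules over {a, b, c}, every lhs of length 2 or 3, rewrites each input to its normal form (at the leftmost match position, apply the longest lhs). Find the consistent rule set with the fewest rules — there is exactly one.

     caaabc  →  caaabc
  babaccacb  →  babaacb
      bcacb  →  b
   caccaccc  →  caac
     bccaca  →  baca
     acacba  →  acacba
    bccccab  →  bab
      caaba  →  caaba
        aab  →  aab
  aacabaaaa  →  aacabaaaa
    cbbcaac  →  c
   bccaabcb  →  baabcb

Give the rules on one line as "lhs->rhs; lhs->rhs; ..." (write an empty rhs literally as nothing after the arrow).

  | caaabc
  | babaccacb => babaacb
  | bcacb => ccb => b
  | caccaccc => caaccc => caac

bca->c; cc->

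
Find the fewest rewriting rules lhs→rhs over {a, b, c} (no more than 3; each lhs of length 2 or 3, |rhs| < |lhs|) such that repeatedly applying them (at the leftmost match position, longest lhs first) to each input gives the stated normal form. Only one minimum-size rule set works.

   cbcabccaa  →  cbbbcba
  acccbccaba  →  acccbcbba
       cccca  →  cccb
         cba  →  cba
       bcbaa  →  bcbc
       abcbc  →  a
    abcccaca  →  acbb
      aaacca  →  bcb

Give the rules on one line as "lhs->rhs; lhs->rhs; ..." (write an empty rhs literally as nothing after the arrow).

aa->c; abc->a; ca->b

  | cbcabccaa => cbbbccaa => cbbbcba
  | acccbccaba => acccbcbba
  | cccca => cccb
  | cba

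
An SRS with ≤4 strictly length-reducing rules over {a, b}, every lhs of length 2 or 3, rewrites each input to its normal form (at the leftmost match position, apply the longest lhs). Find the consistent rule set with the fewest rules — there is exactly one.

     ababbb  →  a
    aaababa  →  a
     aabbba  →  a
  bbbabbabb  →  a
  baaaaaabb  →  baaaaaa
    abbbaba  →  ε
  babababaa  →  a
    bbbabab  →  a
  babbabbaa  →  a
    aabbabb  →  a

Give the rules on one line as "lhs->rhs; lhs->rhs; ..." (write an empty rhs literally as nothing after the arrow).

ab->a; aba->bb; bb->; bbb->ab

  | ababbb => bbbbb => abbb => abb => ab => a
  | aaababa => aabbba => aabba => aaba => abb => ab => a
  | aabbba => aabba => aaba => abb => ab => a
  | bbbabbabb => ababbabb => bbbbabb => abbabb => ababb => bbbb => abb => ab => a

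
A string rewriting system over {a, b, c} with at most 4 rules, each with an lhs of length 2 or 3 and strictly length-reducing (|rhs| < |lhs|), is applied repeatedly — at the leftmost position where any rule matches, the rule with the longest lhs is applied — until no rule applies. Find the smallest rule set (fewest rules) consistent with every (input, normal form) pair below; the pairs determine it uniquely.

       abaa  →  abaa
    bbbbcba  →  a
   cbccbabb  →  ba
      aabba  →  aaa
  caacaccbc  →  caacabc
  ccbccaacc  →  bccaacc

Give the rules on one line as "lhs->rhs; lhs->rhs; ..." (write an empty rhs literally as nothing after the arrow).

  | abaa
  | bbbbcba => bbcba => cba => a
  | cbccbabb => ccbabb => babb => ba
  | aabba => aaa

bb->; cb->; ccb->b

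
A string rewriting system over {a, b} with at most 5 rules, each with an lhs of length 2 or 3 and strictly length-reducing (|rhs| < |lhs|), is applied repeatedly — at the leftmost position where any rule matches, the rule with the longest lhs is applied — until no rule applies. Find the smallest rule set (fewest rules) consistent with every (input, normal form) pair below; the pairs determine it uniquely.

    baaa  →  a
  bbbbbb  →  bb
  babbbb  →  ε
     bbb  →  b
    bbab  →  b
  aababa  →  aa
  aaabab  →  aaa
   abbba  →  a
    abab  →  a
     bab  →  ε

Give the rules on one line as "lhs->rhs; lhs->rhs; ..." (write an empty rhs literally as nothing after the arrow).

ba->; baa->; bab->ba; bbb->b

  | baaa => a
  | bbbbbb => bbbb => bb
  | babbbb => babbb => babb => bab => ba => ε
  | bbb => b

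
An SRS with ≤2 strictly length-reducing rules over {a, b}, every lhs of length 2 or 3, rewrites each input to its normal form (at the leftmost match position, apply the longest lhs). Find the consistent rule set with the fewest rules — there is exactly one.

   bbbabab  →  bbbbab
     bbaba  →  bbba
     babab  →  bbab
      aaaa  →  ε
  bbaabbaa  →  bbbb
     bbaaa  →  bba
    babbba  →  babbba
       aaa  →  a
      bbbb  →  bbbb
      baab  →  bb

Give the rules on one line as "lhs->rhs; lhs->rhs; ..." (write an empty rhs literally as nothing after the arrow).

  | bbbabab => bbbbab
  | bbaba => bbba
  | babab => bbab
  | aaaa => aa => ε

aa->; aba->ba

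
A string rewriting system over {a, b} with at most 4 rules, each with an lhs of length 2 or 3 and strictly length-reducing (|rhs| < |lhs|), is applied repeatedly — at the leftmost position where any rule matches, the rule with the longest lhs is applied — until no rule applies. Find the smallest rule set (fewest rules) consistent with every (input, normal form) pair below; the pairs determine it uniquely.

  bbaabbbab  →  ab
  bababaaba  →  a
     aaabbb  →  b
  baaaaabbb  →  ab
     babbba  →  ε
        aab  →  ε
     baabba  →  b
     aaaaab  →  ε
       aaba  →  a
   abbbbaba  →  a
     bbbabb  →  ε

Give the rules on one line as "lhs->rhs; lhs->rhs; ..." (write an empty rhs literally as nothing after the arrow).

aa->b; ba->; bb->

  | bbaabbbab => aabbbab => bbbbab => bbab => ab
  | bababaaba => babaaba => baaba => aba => a
  | aaabbb => babbb => bbb => b
  | baaaaabbb => aaaabbb => baabbb => abbb => ab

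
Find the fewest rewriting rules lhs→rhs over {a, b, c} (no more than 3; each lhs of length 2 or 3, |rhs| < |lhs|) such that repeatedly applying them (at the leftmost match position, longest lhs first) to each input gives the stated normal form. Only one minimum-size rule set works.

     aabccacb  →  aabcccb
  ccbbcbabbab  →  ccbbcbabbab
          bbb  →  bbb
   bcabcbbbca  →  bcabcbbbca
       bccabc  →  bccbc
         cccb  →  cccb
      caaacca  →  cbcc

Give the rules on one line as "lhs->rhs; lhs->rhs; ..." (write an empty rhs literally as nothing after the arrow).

aaa->b; cca->cc

  | aabccacb => aabcccb
  | ccbbcbabbab
  | bbb
  | bcabcbbbca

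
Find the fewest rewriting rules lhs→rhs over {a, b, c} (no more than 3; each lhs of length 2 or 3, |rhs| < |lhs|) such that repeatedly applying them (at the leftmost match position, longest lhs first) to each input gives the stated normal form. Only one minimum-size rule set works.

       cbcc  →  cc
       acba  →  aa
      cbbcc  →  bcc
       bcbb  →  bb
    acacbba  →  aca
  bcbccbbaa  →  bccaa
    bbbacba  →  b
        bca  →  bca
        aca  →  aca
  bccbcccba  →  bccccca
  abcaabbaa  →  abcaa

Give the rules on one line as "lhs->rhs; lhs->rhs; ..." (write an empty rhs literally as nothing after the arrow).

  | cbcc => cc
  | acba => aa
  | cbbcc => bcc
  | bcbb => bb

ba->; cb->; ccb->cc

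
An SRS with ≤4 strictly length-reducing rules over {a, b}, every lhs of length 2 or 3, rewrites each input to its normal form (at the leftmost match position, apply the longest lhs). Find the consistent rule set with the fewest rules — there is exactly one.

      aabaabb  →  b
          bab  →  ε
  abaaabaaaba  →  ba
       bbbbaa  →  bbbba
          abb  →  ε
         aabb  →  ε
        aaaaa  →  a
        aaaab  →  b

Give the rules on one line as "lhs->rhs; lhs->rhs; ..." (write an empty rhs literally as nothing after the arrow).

  | aabaabb => abaabb => baabb => babb => b
  | bab => ε
  | abaaabaaaba => baaabaaaba => baabaaaba => babaaaba => aaaba => aaba => aba => ba
  | bbbbaa => bbbba

aa->a; ab->b; abb->; bab->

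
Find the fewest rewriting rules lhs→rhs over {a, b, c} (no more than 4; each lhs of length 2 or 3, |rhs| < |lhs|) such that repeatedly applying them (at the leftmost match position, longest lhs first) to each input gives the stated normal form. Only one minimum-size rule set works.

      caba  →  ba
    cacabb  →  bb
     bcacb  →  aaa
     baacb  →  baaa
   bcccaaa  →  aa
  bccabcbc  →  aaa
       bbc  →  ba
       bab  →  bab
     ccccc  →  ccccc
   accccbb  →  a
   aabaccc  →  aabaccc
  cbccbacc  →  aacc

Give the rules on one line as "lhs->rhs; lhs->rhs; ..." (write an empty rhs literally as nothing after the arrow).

  | caba => ba
  | cacabb => cabb => bb
  | bcacb => aacb => aaa
  | baacb => baaa

bc->a; ca->; cb->a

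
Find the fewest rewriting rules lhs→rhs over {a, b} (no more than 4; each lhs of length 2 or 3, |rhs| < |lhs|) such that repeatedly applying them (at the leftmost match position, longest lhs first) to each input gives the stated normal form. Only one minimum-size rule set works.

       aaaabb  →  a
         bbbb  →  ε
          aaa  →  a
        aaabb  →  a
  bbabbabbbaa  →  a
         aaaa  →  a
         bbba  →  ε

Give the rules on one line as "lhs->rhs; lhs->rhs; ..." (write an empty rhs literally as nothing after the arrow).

  | aaaabb => aaabb => aabb => abb => a
  | bbbb => bb => ε
  | aaa => aa => a
  | aaabb => aabb => abb => a

aa->a; ba->; bb->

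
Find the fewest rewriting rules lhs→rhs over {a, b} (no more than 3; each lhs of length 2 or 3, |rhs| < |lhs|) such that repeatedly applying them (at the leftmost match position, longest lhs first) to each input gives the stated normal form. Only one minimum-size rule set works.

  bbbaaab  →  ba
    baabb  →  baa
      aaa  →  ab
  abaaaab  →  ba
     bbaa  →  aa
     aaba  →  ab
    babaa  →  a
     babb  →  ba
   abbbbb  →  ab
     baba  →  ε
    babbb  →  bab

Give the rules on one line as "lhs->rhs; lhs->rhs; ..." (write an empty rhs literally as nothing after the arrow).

aaa->ab; aba->b; bb->

  | bbbaaab => baaab => babb => ba
  | baabb => baa
  | aaa => ab
  | abaaaab => baaab => babb => ba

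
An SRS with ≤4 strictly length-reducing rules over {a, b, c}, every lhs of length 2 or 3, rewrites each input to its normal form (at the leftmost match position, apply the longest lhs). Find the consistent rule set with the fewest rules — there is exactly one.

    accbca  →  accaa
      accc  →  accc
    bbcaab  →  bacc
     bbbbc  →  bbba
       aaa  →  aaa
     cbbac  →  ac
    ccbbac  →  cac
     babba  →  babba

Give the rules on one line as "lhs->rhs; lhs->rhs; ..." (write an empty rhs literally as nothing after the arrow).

aab->cc; bc->a; cbb->

  | accbca => accaa
  | accc
  | bbcaab => baaab => bacc
  | bbbbc => bbba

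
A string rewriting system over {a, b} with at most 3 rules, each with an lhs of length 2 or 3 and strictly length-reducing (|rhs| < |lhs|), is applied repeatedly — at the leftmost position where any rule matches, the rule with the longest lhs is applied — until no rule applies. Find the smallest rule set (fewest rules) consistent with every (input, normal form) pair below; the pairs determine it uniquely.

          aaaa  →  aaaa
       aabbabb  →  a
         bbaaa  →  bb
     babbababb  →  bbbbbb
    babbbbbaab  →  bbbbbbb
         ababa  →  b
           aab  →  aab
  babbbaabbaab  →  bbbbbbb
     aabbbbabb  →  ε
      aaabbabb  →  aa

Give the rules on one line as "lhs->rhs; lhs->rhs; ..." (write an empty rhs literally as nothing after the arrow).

  | aaaa
  | aabbabb => aabb => a
  | bbaaa => bbaa => bba => bb
  | babbababb => bbbababb => bbbbabb => bbbbbb

aba->; abb->; ba->b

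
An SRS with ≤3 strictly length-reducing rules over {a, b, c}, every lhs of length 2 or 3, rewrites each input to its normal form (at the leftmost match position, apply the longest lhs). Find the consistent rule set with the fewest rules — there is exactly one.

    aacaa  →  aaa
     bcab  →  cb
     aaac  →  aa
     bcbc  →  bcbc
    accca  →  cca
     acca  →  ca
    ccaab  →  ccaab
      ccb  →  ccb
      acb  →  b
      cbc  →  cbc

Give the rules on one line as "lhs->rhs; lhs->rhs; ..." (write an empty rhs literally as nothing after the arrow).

ac->; bca->c

  | aacaa => aaa
  | bcab => cb
  | aaac => aa
  | bcbc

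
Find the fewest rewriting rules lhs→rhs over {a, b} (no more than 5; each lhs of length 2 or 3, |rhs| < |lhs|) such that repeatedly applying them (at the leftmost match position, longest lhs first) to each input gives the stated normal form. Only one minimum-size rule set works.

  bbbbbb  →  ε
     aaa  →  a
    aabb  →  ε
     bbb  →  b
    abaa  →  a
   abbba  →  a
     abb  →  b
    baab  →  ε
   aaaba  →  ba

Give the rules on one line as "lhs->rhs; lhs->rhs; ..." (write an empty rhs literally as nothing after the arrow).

  | bbbbbb => bbbb => bb => ε
  | aaa => aa => a
  | aabb => bb => ε
  | bbb => b

aa->a; aab->b; ab->; bb->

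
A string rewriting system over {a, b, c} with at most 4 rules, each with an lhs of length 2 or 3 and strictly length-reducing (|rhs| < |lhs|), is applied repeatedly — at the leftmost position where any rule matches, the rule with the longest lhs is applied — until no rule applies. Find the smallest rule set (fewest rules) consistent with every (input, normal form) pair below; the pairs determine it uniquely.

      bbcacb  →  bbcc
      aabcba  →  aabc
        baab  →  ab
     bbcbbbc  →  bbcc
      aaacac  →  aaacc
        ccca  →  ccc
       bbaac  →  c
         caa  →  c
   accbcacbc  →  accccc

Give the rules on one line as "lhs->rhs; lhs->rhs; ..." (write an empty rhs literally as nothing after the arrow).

ba->; ca->c; cb->c

  | bbcacb => bbccb => bbcc
  | aabcba => aabca => aabc
  | baab => ab
  | bbcbbbc => bbcbbc => bbcbc => bbcc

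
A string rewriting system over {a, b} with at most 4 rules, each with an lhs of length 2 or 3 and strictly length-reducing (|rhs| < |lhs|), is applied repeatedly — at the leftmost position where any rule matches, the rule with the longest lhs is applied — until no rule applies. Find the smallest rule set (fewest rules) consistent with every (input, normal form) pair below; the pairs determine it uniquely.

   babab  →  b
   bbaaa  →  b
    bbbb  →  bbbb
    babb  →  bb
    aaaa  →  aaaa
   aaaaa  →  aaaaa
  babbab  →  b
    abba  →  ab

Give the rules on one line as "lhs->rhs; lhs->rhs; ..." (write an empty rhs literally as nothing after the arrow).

ba->b; bab->b; bba->ba

  | babab => bab => b
  | bbaaa => baaa => baa => ba => b
  | bbbb
  | babb => bb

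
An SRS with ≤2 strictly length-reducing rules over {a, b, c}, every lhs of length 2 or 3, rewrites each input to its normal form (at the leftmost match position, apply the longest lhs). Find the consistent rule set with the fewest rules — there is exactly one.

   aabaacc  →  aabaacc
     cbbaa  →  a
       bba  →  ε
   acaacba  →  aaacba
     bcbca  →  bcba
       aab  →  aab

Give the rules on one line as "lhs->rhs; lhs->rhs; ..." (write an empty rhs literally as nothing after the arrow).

bba->; ca->a

  | aabaacc
  | cbbaa => ca => a
  | bba => ε
  | acaacba => aaacba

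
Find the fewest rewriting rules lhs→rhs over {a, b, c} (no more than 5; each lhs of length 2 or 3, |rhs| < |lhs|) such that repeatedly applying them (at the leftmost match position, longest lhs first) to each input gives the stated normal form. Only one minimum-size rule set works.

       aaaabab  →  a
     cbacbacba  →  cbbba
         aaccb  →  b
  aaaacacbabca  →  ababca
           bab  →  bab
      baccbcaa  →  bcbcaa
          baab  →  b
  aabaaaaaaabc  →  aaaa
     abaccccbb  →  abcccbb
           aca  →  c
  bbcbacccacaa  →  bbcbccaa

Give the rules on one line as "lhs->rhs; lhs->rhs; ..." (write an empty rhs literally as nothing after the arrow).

aab->; ac->; aca->c; cac->c

  | aaaabab => aaab => a
  | cbacbacba => cbbacba => cbbba
  | aaccb => acb => b
  | aaaacacbabca => aaaccbabca => aacbabca => ababca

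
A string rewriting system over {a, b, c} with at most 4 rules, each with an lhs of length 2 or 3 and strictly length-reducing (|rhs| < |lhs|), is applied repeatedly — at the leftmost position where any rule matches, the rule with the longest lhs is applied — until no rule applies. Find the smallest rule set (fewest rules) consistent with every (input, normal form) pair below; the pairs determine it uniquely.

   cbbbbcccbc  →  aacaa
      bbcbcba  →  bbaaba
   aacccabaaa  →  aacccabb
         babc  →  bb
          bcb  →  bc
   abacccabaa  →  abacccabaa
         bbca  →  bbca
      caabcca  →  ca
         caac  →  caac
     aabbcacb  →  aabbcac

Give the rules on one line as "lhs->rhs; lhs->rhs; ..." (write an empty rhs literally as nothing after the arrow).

aaa->b; abc->b; cb->c; cbc->aa

  | cbbbbcccbc => cbbbcccbc => cbbcccbc => cbcccbc => aaccbc => aacaa
  | bbcbcba => bbaaba
  | aacccabaaa => aacccabb
  | babc => bb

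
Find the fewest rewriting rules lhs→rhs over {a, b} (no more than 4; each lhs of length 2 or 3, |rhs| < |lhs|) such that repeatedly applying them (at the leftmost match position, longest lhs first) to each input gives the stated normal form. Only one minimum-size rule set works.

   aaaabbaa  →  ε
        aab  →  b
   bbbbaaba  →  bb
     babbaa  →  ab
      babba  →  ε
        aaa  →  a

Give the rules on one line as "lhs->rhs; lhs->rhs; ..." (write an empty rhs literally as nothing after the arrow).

  | aaaabbaa => aabbaa => bbaa => bab => ε
  | aab => b
  | bbbbaaba => bbbabba => bbba => bb
  | babbaa => baa => ab

aa->; ba->; baa->ab; bab->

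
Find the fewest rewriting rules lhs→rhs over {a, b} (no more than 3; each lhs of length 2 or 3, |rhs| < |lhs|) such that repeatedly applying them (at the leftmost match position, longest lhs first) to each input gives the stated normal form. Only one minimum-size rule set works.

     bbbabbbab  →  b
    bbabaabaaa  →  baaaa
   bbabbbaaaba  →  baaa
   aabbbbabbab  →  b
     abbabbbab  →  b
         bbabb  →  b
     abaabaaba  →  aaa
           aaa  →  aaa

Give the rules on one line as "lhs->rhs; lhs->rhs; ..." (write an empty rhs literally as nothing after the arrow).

ab->; bb->b

  | bbbabbbab => bbabbbab => babbbab => bbbab => bbab => bab => b
  | bbabaabaaa => babaabaaa => baabaaa => baaaa
  | bbabbbaaaba => babbbaaaba => bbbaaaba => bbaaaba => baaaba => baaa
  | aabbbbabbab => abbbabbab => bbabbab => babbab => bbab => bab => b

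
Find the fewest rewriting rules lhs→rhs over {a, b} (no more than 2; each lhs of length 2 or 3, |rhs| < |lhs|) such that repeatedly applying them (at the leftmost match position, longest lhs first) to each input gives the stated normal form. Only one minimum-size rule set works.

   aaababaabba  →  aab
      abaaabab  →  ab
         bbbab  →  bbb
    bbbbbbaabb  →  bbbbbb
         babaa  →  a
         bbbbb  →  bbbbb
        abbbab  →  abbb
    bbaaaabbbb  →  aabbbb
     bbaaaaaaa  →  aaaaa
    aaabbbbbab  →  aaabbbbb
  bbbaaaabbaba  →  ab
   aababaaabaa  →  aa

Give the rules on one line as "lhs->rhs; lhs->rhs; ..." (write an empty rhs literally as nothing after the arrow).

aba->; ba->

  | aaababaabba => aabaabba => aabba => aab
  | abaaabab => aabab => ab
  | bbbab => bbb
  | bbbbbbaabb => bbbbbabb => bbbbbb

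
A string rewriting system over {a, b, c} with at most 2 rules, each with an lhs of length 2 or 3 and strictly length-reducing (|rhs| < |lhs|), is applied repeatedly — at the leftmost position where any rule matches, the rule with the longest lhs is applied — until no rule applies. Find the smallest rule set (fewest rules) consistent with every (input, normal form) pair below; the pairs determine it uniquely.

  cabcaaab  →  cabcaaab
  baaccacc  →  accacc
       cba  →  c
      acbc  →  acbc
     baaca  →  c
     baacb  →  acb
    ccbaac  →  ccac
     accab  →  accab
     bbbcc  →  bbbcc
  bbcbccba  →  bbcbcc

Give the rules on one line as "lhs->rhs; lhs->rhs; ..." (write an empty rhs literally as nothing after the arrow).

  | cabcaaab
  | baaccacc => accacc
  | cba => c
  | acbc

aca->c; ba->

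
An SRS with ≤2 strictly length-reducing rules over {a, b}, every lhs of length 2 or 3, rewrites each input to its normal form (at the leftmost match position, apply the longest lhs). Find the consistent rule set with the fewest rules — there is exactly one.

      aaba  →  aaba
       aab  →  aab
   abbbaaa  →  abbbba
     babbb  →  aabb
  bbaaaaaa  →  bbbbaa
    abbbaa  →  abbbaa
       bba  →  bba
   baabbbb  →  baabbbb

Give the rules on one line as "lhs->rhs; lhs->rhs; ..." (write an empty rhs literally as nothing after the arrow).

  | aaba
  | aab
  | abbbaaa => abbbba
  | babbb => aabb

aaa->ba; bab->aa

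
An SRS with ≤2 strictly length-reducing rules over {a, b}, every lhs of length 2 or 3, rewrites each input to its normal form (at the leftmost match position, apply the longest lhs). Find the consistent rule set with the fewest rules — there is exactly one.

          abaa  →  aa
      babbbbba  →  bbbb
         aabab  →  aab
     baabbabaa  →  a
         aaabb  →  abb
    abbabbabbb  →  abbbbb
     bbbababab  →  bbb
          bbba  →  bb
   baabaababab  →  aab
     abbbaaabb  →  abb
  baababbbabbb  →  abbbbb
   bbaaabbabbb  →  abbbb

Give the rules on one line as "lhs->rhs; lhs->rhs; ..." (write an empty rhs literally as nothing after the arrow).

aaa->a; ba->

  | abaa => aa
  | babbbbba => bbbbba => bbbb
  | aabab => aab
  | baabbabaa => abbabaa => abbaa => aba => a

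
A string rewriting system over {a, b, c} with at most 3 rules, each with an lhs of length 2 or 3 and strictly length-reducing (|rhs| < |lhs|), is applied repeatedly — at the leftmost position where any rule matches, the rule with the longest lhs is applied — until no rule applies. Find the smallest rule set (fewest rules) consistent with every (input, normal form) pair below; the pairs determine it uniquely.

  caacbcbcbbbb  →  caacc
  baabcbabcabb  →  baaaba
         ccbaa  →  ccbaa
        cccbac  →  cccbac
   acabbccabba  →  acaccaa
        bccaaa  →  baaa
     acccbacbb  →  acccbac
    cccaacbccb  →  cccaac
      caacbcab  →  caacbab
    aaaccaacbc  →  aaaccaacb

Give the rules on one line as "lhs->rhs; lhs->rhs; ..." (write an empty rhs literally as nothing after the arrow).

bb->; bc->b

  | caacbcbcbbbb => caacbbcbbbb => caaccbbbb => caaccbb => caacc
  | baabcbabcabb => baabbabcabb => baaabcabb => baaababb => baaaba
  | ccbaa
  | cccbac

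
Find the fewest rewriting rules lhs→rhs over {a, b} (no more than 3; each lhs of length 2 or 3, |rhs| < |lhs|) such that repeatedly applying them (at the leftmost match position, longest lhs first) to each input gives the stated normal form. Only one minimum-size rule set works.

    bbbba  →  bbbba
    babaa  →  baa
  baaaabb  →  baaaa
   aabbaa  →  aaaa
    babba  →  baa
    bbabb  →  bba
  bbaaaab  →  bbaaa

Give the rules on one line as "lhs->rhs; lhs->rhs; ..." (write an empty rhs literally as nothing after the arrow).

ab->; abb->a

  | bbbba
  | babaa => baa
  | baaaabb => baaaa
  | aabbaa => aaaa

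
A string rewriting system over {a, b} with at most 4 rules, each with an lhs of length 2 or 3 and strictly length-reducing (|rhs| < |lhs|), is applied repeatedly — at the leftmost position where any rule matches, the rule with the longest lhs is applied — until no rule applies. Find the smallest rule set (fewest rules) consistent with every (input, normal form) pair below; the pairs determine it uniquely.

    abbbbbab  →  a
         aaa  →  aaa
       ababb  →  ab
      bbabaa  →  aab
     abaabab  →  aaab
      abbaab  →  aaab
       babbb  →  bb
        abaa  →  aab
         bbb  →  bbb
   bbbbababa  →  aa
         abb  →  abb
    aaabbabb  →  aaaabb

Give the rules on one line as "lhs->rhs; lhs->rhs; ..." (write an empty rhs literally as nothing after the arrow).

  | abbbbbab => abbbab => abab => a
  | aaa
  | ababb => ab
  | bbabaa => abaa => aab

baa->ab; bab->; bba->a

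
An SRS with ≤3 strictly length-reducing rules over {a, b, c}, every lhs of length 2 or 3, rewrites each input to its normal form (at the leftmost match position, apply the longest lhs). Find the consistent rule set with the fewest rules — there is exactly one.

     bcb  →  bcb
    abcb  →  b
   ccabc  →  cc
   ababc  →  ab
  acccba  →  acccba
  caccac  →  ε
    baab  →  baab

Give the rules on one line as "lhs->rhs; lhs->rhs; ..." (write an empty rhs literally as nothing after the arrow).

abc->; cac->

  | bcb
  | abcb => b
  | ccabc => cc
  | ababc => ab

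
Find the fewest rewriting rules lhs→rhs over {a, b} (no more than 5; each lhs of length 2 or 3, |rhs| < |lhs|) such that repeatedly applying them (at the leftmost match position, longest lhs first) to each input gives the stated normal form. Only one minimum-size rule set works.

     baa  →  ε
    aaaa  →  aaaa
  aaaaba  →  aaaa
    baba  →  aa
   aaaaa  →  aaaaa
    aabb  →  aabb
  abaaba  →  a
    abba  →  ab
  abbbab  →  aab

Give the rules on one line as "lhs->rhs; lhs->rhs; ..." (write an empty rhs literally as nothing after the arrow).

ba->; baa->; bab->a; bbb->

  | baa => ε
  | aaaa
  | aaaaba => aaaa
  | baba => aa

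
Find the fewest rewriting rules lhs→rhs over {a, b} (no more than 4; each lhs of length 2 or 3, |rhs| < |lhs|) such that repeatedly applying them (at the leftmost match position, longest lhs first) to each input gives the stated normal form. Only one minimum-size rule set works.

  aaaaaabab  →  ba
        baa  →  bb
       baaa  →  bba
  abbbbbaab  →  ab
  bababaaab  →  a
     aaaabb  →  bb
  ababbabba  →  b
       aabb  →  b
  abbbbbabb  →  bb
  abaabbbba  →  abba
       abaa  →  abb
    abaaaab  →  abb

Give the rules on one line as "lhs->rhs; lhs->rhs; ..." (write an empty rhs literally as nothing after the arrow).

aa->b; bab->a; bbb->b

  | aaaaaabab => baaaabab => bbaabab => bbbbab => bbab => ba
  | baa => bb
  | baaa => bba
  | abbbbbaab => abbbaab => abaab => abbb => ab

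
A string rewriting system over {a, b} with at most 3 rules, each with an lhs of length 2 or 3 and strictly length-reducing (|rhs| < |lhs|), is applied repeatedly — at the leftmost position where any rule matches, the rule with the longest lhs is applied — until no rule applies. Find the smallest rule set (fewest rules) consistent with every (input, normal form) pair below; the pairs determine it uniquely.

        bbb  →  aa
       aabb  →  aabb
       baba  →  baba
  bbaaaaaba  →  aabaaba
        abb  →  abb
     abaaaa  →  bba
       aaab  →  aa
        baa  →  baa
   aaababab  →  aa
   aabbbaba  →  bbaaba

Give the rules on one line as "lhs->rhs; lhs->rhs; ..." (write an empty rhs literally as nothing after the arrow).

  | bbb => aa
  | aabb
  | baba
  | bbaaaaaba => bbbbaaba => aabaaba

aaa->bb; bbb->aa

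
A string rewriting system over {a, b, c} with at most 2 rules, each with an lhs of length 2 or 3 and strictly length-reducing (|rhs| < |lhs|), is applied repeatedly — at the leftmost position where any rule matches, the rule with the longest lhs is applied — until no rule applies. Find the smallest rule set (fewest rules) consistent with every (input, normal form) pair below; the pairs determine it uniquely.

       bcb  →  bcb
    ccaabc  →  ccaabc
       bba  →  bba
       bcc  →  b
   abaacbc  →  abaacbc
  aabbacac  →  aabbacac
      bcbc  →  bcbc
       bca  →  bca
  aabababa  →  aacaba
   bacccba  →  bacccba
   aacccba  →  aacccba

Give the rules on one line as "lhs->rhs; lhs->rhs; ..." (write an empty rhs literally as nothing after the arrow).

bab->c; bcc->b

  | bcb
  | ccaabc
  | bba
  | bcc => b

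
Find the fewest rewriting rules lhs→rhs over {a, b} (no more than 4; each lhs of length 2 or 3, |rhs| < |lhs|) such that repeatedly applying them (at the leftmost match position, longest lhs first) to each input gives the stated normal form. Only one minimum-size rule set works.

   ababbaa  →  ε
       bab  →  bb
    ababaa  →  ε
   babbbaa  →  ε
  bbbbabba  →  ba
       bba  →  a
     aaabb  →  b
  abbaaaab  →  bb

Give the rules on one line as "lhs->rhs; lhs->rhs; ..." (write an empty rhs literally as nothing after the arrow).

  | ababbaa => babbaa => babaa => bbaa => aa => ε
  | bab => bb
  | ababaa => babaa => bbaa => aa => ε
  | babbbaa => babbaa => babaa => bbaa => aa => ε

aa->; ab->b; abb->ab; bba->a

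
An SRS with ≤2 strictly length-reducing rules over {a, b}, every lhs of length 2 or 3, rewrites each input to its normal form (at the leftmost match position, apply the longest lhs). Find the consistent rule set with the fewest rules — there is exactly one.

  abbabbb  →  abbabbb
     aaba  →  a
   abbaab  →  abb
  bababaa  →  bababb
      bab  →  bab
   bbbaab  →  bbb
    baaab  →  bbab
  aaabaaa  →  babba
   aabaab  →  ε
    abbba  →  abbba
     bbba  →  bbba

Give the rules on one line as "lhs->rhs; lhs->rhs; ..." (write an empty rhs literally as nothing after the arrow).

aa->b; aab->

  | abbabbb
  | aaba => a
  | abbaab => abb
  | bababaa => bababb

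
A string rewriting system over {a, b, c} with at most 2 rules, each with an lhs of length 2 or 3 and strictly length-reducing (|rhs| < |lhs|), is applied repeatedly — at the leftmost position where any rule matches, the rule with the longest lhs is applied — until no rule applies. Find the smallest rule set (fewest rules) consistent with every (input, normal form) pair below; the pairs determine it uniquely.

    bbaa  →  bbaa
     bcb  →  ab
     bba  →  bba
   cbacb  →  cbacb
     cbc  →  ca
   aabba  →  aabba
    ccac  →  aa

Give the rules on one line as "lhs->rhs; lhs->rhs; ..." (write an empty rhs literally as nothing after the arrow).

bc->a; cca->ab

  | bbaa
  | bcb => ab
  | bba
  | cbacb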